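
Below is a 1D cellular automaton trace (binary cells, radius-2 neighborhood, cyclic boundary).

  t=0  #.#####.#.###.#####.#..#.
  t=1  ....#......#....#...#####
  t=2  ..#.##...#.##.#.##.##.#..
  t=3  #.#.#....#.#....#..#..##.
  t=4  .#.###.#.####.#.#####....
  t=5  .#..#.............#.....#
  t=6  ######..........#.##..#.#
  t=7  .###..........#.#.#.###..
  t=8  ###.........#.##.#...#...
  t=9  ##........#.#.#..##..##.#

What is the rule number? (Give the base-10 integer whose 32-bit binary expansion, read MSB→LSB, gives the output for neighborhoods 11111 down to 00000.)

  nb #####: next=#  (t=0,i=4, bit31=1)
  nb ####.: next=.  (t=0,i=5, bit30=0)
  nb ###.#: next=.  (t=0,i=6, bit29=0)
  nb ###..: next=.  (t=1,i=24, bit28=0)
  nb ##.##: next=.  (t=0,i=13, bit27=0)
  nb ##.#.: next=.  (t=0,i=7, bit26=0)
  nb ##..#: next=#  (t=6,i=20, bit25=1)
  nb ##...: next=.  (t=1,i=0, bit24=0)
  nb #.###: next=.  (t=0,i=2, bit23=0)
  nb #.##.: next=#  (t=2,i=4, bit22=1)
  nb #.#.#: next=.  (t=0,i=0, bit21=0)
  nb #.#..: next=#  (t=0,i=20, bit20=1)
  nb #..##: next=.  (t=3,i=21, bit19=0)
  nb #..#.: next=#  (t=0,i=22, bit18=1)
  nb #...#: next=.  (t=1,i=18, bit17=0)
  nb #....: next=.  (t=1,i=1, bit16=0)
  nb .####: next=.  (t=0,i=3, bit15=0)
  nb .###.: next=#  (t=0,i=11, bit14=1)
  nb .##.#: next=.  (t=2,i=12, bit13=0)
  nb .##..: next=.  (t=2,i=5, bit12=0)
  nb .#.##: next=.  (t=0,i=1, bit11=0)
  nb .#.#.: next=#  (t=0,i=24, bit10=1)
  nb .#..#: next=#  (t=0,i=21, bit9=1)
  nb .#...: next=#  (t=1,i=5, bit8=1)
  nb ..###: next=#  (t=1,i=20, bit7=1)
  nb ..##.: next=.  (t=3,i=22, bit6=0)
  nb ..#.#: next=#  (t=0,i=23, bit5=1)
  nb ..#..: next=#  (t=1,i=4, bit4=1)
  nb ...##: next=#  (t=1,i=19, bit3=1)
  nb ...#.: next=.  (t=1,i=3, bit2=0)
  nb ....#: next=#  (t=1,i=2, bit1=1)
  nb .....: next=.  (t=1,i=7, bit0=0)
  bits 10000010010101000100011110111010 = 2186561466

2186561466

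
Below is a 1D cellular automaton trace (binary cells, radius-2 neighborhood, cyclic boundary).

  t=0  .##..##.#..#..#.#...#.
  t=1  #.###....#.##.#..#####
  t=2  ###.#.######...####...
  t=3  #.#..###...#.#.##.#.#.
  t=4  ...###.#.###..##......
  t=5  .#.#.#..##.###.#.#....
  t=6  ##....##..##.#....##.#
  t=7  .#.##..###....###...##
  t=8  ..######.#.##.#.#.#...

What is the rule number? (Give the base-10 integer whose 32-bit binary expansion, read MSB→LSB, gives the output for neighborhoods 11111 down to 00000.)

  ##### -> .   bit 31 = 0  t=1,i=19
  ####. -> .   bit 30 = 0  t=1,i=21
  ###.# -> #   bit 29 = 1  t=1,i=0
  ###.. -> #   bit 28 = 1  t=1,i=4
  ##.## -> #   bit 27 = 1  t=1,i=1
  ##.#. -> .   bit 26 = 0  t=0,i=7
  ##..# -> #   bit 25 = 1  t=0,i=3
  ##... -> .   bit 24 = 0  t=1,i=5
  #.### -> #   bit 23 = 1  t=1,i=2
  #.##. -> #   bit 22 = 1  t=1,i=11
  #.#.# -> .   bit 21 = 0  t=2,i=4
  #.#.. -> .   bit 20 = 0  t=0,i=8
  #..## -> #   bit 19 = 1  t=0,i=0
  #..#. -> .   bit 18 = 0  t=0,i=10
  #...# -> #   bit 17 = 1  t=0,i=18
  #.... -> #   bit 16 = 1  t=1,i=6
  .#### -> #   bit 15 = 1  t=1,i=18
  .###. -> .   bit 14 = 0  t=1,i=3
  .##.# -> .   bit 13 = 0  t=0,i=6
  .##.. -> #   bit 12 = 1  t=0,i=2
  .#.## -> #   bit 11 = 1  t=1,i=10
  .#.#. -> .   bit 10 = 0  t=0,i=15
  .#..# -> #   bit 9 = 1  t=0,i=9
  .#... -> #   bit 8 = 1  t=0,i=17
  ..### -> #   bit 7 = 1  t=1,i=17
  ..##. -> .   bit 6 = 0  t=0,i=1
  ..#.# -> #   bit 5 = 1  t=0,i=14
  ..#.. -> #   bit 4 = 1  t=0,i=11
  ...## -> .   bit 3 = 0  t=2,i=14
  ...#. -> #   bit 2 = 1  t=0,i=19
  ....# -> #   bit 1 = 1  t=1,i=7
  ..... -> .   bit 0 = 0  t=4,i=0
  bits 00111010110010111001101110110110 = 986422198

986422198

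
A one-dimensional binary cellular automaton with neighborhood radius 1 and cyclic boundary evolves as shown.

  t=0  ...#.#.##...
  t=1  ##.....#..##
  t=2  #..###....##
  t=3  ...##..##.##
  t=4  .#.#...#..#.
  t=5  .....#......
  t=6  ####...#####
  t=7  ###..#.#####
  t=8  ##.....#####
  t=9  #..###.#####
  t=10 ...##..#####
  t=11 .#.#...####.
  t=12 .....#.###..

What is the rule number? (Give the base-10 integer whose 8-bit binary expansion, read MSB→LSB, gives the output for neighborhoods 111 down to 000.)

  [7] ### => #  t=1,i=0
  [6] ##. => .  t=0,i=8
  [5] #.# => .  t=0,i=4
  [4] #.. => .  t=0,i=9
  [3] .## => #  t=0,i=7
  [2] .#. => .  t=0,i=3
  [1] ..# => .  t=0,i=2
  [0] ... => #  t=0,i=0
  bits 10001001 = 137

137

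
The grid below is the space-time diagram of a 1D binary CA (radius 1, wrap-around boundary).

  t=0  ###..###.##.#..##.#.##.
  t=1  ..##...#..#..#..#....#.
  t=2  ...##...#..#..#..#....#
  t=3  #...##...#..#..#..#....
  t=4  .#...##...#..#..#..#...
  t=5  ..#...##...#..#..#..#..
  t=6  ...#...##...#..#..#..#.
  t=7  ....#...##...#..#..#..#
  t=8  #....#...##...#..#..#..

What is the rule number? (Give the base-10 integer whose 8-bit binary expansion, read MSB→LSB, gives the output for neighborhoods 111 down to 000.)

80

  nb ###: next=.  (t=0,i=1, bit7=0)
  nb ##.: next=#  (t=0,i=2, bit6=1)
  nb #.#: next=.  (t=0,i=8, bit5=0)
  nb #..: next=#  (t=0,i=3, bit4=1)
  nb .##: next=.  (t=0,i=0, bit3=0)
  nb .#.: next=.  (t=0,i=12, bit2=0)
  nb ..#: next=.  (t=0,i=4, bit1=0)
  nb ...: next=.  (t=1,i=0, bit0=0)
  bits 01010000 = 80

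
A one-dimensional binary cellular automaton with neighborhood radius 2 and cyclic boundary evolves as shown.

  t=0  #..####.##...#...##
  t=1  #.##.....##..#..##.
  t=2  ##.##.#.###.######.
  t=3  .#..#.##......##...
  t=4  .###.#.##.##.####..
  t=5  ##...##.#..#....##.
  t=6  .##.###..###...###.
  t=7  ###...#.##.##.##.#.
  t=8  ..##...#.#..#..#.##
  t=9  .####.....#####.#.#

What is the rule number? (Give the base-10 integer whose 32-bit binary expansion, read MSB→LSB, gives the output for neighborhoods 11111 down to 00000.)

2435594969

  ##### -> #   bit 31 = 1  t=2,i=14
  ####. -> .   bit 30 = 0  t=0,i=5
  ###.# -> .   bit 29 = 0  t=0,i=6
  ###.. -> #   bit 28 = 1  t=0,i=0
  ##.## -> .   bit 27 = 0  t=0,i=7
  ##.#. -> .   bit 26 = 0  t=1,i=18
  ##..# -> .   bit 25 = 0  t=0,i=1
  ##... -> #   bit 24 = 1  t=0,i=10
  #.### -> .   bit 23 = 0  t=2,i=8
  #.##. -> .   bit 22 = 0  t=0,i=8
  #.#.# -> #   bit 21 = 1  t=1,i=0
  #.#.. -> .   bit 20 = 0  t=5,i=8
  #..## -> #   bit 19 = 1  t=0,i=2
  #..#. -> #   bit 18 = 1  t=1,i=12
  #...# -> .   bit 17 = 0  t=0,i=11
  #.... -> .   bit 16 = 0  t=1,i=5
  .#### -> .   bit 15 = 0  t=0,i=4
  .###. -> .   bit 14 = 0  t=0,i=18
  .##.# -> #   bit 13 = 1  t=1,i=17
  .##.. -> #   bit 12 = 1  t=0,i=9
  .#.## -> #   bit 11 = 1  t=1,i=1
  .#.#. -> .   bit 10 = 0  t=8,i=8
  .#..# -> #   bit 9 = 1  t=1,i=14
  .#... -> .   bit 8 = 0  t=0,i=14
  ..### -> #   bit 7 = 1  t=0,i=3
  ..##. -> #   bit 6 = 1  t=1,i=9
  ..#.# -> .   bit 5 = 0  t=3,i=4
  ..#.. -> #   bit 4 = 1  t=0,i=13
  ...## -> #   bit 3 = 1  t=0,i=16
  ...#. -> .   bit 2 = 0  t=0,i=12
  ....# -> .   bit 1 = 0  t=1,i=7
  ..... -> #   bit 0 = 1  t=1,i=6
  bits 10010001001011000011101011011001 = 2435594969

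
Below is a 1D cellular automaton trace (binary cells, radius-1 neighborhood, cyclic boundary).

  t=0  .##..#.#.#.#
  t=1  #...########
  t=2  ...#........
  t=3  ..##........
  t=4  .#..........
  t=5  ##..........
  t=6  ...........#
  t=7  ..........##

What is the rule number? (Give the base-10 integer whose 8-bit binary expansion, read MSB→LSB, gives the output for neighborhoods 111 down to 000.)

38

  ### -> .   bit 7 = 0  t=1,i=5
  ##. -> .   bit 6 = 0  t=0,i=2
  #.# -> #   bit 5 = 1  t=0,i=0
  #.. -> .   bit 4 = 0  t=0,i=3
  .## -> .   bit 3 = 0  t=0,i=1
  .#. -> #   bit 2 = 1  t=0,i=5
  ..# -> #   bit 1 = 1  t=0,i=4
  ... -> .   bit 0 = 0  t=1,i=2
  bits 00100110 = 38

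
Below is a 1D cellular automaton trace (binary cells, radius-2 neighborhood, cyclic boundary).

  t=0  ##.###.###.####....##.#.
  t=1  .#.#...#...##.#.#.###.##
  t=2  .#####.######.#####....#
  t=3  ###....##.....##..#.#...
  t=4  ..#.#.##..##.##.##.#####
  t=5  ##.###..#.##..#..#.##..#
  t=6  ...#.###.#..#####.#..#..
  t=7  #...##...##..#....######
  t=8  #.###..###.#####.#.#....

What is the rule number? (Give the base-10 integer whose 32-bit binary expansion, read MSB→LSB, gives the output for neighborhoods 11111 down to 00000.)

314027865

  #####|.  b31=0 t=2,i=3
  ####.|.  b30=0 t=0,i=13
  ###.#|.  b29=0 t=0,i=5
  ###..|#  b28=1 t=0,i=14
  ##.##|.  b27=0 t=0,i=2
  ##.#.|.  b26=0 t=0,i=21
  ##..#|#  b25=1 t=3,i=16
  ##...|.  b24=0 t=0,i=15
  #.###|#  b23=1 t=0,i=3
  #.##.|.  b22=0 t=0,i=0
  #.#.#|#  b21=1 t=0,i=22
  #.#..|#  b20=1 t=1,i=3
  #..##|.  b19=0 t=4,i=9
  #..#.|#  b18=1 t=3,i=17
  #...#|#  b17=1 t=1,i=5
  #....|#  b16=1 t=0,i=16
  .####|#  b15=1 t=0,i=12
  .###.|.  b14=0 t=0,i=4
  .##.#|#  b13=1 t=0,i=1
  .##..|.  b12=0 t=3,i=8
  .#.##|#  b11=1 t=0,i=23
  .#.#.|#  b10=1 t=1,i=2
  .#..#|#  b9=1 t=5,i=15
  .#...|#  b8=1 t=1,i=4
  ..###|.  b7=0 t=3,i=0
  ..##.|#  b6=1 t=0,i=19
  ..#.#|.  b5=0 t=2,i=23
  ..#..|#  b4=1 t=1,i=7
  ...##|#  b3=1 t=0,i=18
  ...#.|.  b2=0 t=1,i=6
  ....#|.  b1=0 t=0,i=17
  .....|#  b0=1 t=3,i=11
  bits 00010010101101111010111101011001 = 314027865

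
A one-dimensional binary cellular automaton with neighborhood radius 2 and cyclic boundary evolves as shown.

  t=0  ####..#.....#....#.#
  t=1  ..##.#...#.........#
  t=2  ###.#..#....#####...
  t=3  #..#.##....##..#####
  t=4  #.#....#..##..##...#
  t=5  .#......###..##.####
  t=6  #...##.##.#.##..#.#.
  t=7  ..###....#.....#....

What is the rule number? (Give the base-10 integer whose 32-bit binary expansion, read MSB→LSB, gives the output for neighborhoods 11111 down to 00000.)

1435370185

  nb #####: next=.  (t=0,i=1, bit31=0)
  nb ####.: next=#  (t=0,i=2, bit30=1)
  nb ###.#: next=.  (t=2,i=2, bit29=0)
  nb ###..: next=#  (t=0,i=3, bit28=1)
  nb ##.##: next=.  (t=5,i=15, bit27=0)
  nb ##.#.: next=#  (t=1,i=4, bit26=1)
  nb ##..#: next=.  (t=0,i=4, bit25=0)
  nb ##...: next=#  (t=2,i=17, bit24=1)
  nb #.###: next=#  (t=0,i=19, bit23=1)
  nb #.##.: next=.  (t=3,i=5, bit22=0)
  nb #.#.#: next=.  (t=6,i=10, bit21=0)
  nb #.#..: next=.  (t=1,i=5, bit20=0)
  nb #..##: next=#  (t=1,i=1, bit19=1)
  nb #..#.: next=#  (t=0,i=5, bit18=1)
  nb #...#: next=#  (t=1,i=7, bit17=1)
  nb #....: next=.  (t=0,i=8, bit16=0)
  nb .####: next=.  (t=0,i=0, bit15=0)
  nb .###.: next=.  (t=2,i=1, bit14=0)
  nb .##.#: next=.  (t=1,i=3, bit13=0)
  nb .##..: next=.  (t=3,i=6, bit12=0)
  nb .#.##: next=.  (t=0,i=18, bit11=0)
  nb .#.#.: next=.  (t=6,i=17, bit10=0)
  nb .#..#: next=#  (t=1,i=0, bit9=1)
  nb .#...: next=.  (t=0,i=7, bit8=0)
  nb ..###: next=#  (t=2,i=0, bit7=1)
  nb ..##.: next=#  (t=1,i=2, bit6=1)
  nb ..#.#: next=.  (t=0,i=17, bit5=0)
  nb ..#..: next=.  (t=0,i=6, bit4=0)
  nb ...##: next=#  (t=2,i=11, bit3=1)
  nb ...#.: next=.  (t=0,i=11, bit2=0)
  nb ....#: next=.  (t=0,i=10, bit1=0)
  nb .....: next=#  (t=0,i=9, bit0=1)
  bits 01010101100011100000001011001001 = 1435370185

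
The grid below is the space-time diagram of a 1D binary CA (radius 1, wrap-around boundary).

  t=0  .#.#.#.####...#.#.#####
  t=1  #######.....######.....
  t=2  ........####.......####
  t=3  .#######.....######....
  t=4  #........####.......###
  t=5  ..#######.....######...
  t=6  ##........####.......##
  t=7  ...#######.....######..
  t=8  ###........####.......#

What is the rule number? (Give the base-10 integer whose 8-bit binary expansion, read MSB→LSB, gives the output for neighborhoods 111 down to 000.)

  ###|.  b7=0 t=0,i=8
  ##.|.  b6=0 t=0,i=10
  #.#|#  b5=1 t=0,i=0
  #..|.  b4=0 t=0,i=11
  .##|.  b3=0 t=0,i=7
  .#.|#  b2=1 t=0,i=1
  ..#|#  b1=1 t=0,i=13
  ...|#  b0=1 t=0,i=12
  bits 00100111 = 39

39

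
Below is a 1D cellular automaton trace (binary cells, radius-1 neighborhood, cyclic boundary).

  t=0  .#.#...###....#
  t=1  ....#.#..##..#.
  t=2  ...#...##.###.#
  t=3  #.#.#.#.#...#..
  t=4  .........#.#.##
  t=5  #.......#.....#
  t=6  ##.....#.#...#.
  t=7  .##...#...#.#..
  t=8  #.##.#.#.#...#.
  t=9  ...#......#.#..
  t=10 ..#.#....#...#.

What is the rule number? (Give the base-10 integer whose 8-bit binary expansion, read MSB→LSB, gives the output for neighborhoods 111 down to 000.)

  ###|.  b7=0 t=0,i=8
  ##.|#  b6=1 t=0,i=9
  #.#|.  b5=0 t=0,i=0
  #..|#  b4=1 t=0,i=4
  .##|.  b3=0 t=0,i=7
  .#.|.  b2=0 t=0,i=1
  ..#|#  b1=1 t=0,i=6
  ...|.  b0=0 t=0,i=5
  bits 01010010 = 82

82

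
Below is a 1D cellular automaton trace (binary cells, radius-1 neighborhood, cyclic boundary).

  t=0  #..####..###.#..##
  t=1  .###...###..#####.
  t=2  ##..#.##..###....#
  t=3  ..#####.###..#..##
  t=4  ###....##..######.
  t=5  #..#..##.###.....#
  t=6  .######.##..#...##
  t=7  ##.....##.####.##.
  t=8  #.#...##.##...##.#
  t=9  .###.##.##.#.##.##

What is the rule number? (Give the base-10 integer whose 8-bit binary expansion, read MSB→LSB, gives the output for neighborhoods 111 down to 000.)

  nb ###: next=.  (t=0,i=4, bit7=0)
  nb ##.: next=.  (t=0,i=0, bit6=0)
  nb #.#: next=#  (t=0,i=12, bit5=1)
  nb #..: next=#  (t=0,i=1, bit4=1)
  nb .##: next=#  (t=0,i=3, bit3=1)
  nb .#.: next=#  (t=0,i=13, bit2=1)
  nb ..#: next=#  (t=0,i=2, bit1=1)
  nb ...: next=.  (t=1,i=5, bit0=0)
  bits 00111110 = 62

62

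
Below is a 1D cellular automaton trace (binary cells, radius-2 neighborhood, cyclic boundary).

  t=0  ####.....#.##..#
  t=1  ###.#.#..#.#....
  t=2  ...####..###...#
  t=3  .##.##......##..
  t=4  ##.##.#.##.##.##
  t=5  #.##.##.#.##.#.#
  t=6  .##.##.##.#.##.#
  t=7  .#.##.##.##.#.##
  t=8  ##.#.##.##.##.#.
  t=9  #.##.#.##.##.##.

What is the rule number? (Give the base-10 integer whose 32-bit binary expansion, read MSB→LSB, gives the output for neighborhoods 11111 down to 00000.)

  ##### -> #   bit 31 = 1  t=0,i=1
  ####. -> #   bit 30 = 1  t=0,i=2
  ###.# -> .   bit 29 = 0  t=1,i=2
  ###.. -> .   bit 28 = 0  t=0,i=3
  ##.## -> #   bit 27 = 1  t=3,i=3
  ##.#. -> #   bit 26 = 1  t=1,i=3
  ##..# -> .   bit 25 = 0  t=0,i=13
  ##... -> #   bit 24 = 1  t=0,i=4
  #.### -> .   bit 23 = 0  t=4,i=14
  #.##. -> #   bit 22 = 1  t=0,i=11
  #.#.# -> #   bit 21 = 1  t=1,i=4
  #.#.. -> #   bit 20 = 1  t=1,i=6
  #..## -> .   bit 19 = 0  t=0,i=14
  #..#. -> .   bit 18 = 0  t=1,i=8
  #...# -> #   bit 17 = 1  t=2,i=1
  #.... -> .   bit 16 = 0  t=0,i=5
  .#### -> #   bit 15 = 1  t=0,i=0
  .###. -> .   bit 14 = 0  t=1,i=1
  .##.# -> .   bit 13 = 0  t=3,i=2
  .##.. -> .   bit 12 = 0  t=0,i=12
  .#.## -> .   bit 11 = 0  t=0,i=10
  .#.#. -> #   bit 10 = 1  t=1,i=5
  .#..# -> .   bit 9 = 0  t=1,i=7
  .#... -> .   bit 8 = 0  t=1,i=12
  ..### -> .   bit 7 = 0  t=0,i=15
  ..##. -> #   bit 6 = 1  t=3,i=1
  ..#.# -> #   bit 5 = 1  t=0,i=9
  ..#.. -> .   bit 4 = 0  t=2,i=15
  ...## -> #   bit 3 = 1  t=1,i=15
  ...#. -> .   bit 2 = 0  t=0,i=8
  ....# -> .   bit 1 = 0  t=0,i=7
  ..... -> #   bit 0 = 1  t=0,i=6
  bits 11001101011100101000010001101001 = 3446834281

3446834281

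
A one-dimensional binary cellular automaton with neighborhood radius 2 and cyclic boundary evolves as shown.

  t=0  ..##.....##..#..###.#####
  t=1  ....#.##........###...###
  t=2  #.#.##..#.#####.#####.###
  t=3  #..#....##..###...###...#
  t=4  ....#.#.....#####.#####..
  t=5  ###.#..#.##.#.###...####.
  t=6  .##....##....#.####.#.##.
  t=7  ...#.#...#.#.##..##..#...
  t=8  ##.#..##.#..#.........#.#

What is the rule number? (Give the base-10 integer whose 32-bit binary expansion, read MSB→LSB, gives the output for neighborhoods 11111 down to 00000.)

4043458979

  #####|#  b31=1 t=0,i=22
  ####.|#  b30=1 t=0,i=23
  ###.#|#  b29=1 t=0,i=18
  ###..|#  b28=1 t=0,i=24
  ##.##|.  b27=0 t=0,i=19
  ##.#.|.  b26=0 t=2,i=1
  ##..#|.  b25=0 t=0,i=0
  ##...|#  b24=1 t=0,i=4
  #.###|.  b23=0 t=0,i=20
  #.##.|.  b22=0 t=1,i=6
  #.#.#|.  b21=0 t=2,i=2
  #.#..|.  b20=0 t=4,i=6
  #..##|.  b19=0 t=0,i=1
  #..#.|.  b18=0 t=0,i=12
  #...#|#  b17=1 t=1,i=20
  #....|.  b16=0 t=0,i=5
  .####|.  b15=0 t=0,i=21
  .###.|#  b14=1 t=0,i=17
  .##.#|.  b13=0 t=5,i=10
  .##..|.  b12=0 t=0,i=3
  .#.##|#  b11=1 t=1,i=5
  .#.#.|.  b10=0 t=4,i=5
  .#..#|.  b9=0 t=0,i=14
  .#...|#  b8=1 t=3,i=4
  ..###|#  b7=1 t=0,i=16
  ..##.|.  b6=0 t=0,i=2
  ..#.#|#  b5=1 t=1,i=4
  ..#..|.  b4=0 t=0,i=13
  ...##|.  b3=0 t=0,i=8
  ...#.|.  b2=0 t=1,i=3
  ....#|#  b1=1 t=0,i=7
  .....|#  b0=1 t=0,i=6
  bits 11110001000000100100100110100011 = 4043458979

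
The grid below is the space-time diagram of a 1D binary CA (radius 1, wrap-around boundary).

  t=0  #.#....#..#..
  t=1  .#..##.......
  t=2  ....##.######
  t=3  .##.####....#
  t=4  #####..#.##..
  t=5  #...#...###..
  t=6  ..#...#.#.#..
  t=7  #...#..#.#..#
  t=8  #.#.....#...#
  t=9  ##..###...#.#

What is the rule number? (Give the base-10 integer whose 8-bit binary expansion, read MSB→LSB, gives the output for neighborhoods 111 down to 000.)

  nb ###: next=.  (t=2,i=8, bit7=0)
  nb ##.: next=#  (t=1,i=5, bit6=1)
  nb #.#: next=#  (t=0,i=1, bit5=1)
  nb #..: next=.  (t=0,i=3, bit4=0)
  nb .##: next=#  (t=1,i=4, bit3=1)
  nb .#.: next=.  (t=0,i=0, bit2=0)
  nb ..#: next=.  (t=0,i=6, bit1=0)
  nb ...: next=#  (t=0,i=4, bit0=1)
  bits 01101001 = 105

105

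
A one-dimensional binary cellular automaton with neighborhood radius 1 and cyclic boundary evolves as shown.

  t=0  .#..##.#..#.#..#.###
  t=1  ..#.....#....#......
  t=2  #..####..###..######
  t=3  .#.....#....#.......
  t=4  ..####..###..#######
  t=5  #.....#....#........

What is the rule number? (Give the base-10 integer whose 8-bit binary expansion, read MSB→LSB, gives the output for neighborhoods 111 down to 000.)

  [7] ### => .  t=0,i=18
  [6] ##. => .  t=0,i=5
  [5] #.# => .  t=0,i=0
  [4] #.. => #  t=0,i=2
  [3] .## => .  t=0,i=4
  [2] .#. => .  t=0,i=1
  [1] ..# => .  t=0,i=3
  [0] ... => #  t=1,i=0
  bits 00010001 = 17

17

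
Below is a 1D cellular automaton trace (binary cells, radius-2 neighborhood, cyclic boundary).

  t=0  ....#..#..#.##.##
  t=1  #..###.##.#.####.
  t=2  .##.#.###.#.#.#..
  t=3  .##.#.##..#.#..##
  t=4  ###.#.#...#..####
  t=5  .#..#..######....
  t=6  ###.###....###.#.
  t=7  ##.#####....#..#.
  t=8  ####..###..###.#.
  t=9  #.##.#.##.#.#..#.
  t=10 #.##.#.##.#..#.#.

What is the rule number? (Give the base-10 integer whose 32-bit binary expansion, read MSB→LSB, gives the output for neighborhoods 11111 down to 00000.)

  #####|.  b31=0 t=4,i=0
  ####.|#  b30=1 t=1,i=14
  ###.#|.  b29=0 t=1,i=5
  ###..|#  b28=1 t=5,i=12
  ##.##|#  b27=1 t=0,i=14
  ##.#.|.  b26=0 t=1,i=9
  ##..#|.  b25=0 t=3,i=8
  ##...|#  b24=1 t=0,i=0
  #.###|#  b23=1 t=1,i=12
  #.##.|#  b22=1 t=0,i=12
  #.#.#|#  b21=1 t=1,i=10
  #.#..|.  b20=0 t=1,i=0
  #..##|#  b19=1 t=1,i=2
  #..#.|.  b18=0 t=0,i=6
  #...#|#  b17=1 t=2,i=16
  #....|.  b16=0 t=0,i=1
  .####|.  b15=0 t=1,i=13
  .###.|#  b14=1 t=1,i=4
  .##.#|#  b13=1 t=0,i=13
  .##..|.  b12=0 t=0,i=16
  .#.##|.  b11=0 t=0,i=11
  .#.#.|.  b10=0 t=2,i=11
  .#..#|#  b9=1 t=0,i=5
  .#...|#  b8=1 t=2,i=15
  ..###|.  b7=0 t=1,i=3
  ..##.|#  b6=1 t=2,i=1
  ..#.#|#  b5=1 t=0,i=10
  ..#..|#  b4=1 t=0,i=4
  ...##|.  b3=0 t=2,i=0
  ...#.|#  b2=1 t=0,i=3
  ....#|.  b1=0 t=0,i=2
  .....|#  b0=1 t=5,i=15
  bits 01011001111010100110001101110101 = 1508533109

1508533109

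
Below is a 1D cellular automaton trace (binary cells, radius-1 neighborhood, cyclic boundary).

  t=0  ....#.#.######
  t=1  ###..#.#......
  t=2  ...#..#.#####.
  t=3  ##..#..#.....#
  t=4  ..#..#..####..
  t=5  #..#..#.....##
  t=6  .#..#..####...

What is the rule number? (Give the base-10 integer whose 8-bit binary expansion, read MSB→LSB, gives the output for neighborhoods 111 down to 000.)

  ###|.  b7=0 t=0,i=9
  ##.|.  b6=0 t=0,i=13
  #.#|#  b5=1 t=0,i=5
  #..|#  b4=1 t=0,i=0
  .##|.  b3=0 t=0,i=8
  .#.|.  b2=0 t=0,i=4
  ..#|.  b1=0 t=0,i=3
  ...|#  b0=1 t=0,i=1
  bits 00110001 = 49

49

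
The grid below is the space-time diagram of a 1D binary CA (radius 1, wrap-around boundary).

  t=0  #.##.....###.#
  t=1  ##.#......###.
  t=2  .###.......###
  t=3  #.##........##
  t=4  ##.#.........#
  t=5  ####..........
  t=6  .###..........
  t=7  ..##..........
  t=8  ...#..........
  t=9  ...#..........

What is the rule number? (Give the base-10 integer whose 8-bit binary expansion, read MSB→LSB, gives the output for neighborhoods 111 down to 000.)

  ### -> #   bit 7 = 1  t=0,i=10
  ##. -> #   bit 6 = 1  t=0,i=0
  #.# -> #   bit 5 = 1  t=0,i=1
  #.. -> .   bit 4 = 0  t=0,i=4
  .## -> .   bit 3 = 0  t=0,i=2
  .#. -> #   bit 2 = 1  t=1,i=3
  ..# -> .   bit 1 = 0  t=0,i=8
  ... -> .   bit 0 = 0  t=0,i=5
  bits 11100100 = 228

228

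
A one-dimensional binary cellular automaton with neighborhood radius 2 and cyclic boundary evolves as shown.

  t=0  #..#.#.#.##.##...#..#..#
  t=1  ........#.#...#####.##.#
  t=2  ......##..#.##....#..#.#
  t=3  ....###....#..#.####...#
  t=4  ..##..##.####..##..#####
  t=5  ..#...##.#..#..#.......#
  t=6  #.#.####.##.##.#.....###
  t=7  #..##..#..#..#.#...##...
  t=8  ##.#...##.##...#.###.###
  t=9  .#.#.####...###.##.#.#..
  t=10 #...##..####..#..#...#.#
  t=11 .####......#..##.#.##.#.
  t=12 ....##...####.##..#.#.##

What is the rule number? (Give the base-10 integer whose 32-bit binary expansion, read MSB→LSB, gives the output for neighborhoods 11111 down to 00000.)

  ##### -> .   bit 31 = 0  t=1,i=16
  ####. -> .   bit 30 = 0  t=1,i=17
  ###.# -> #   bit 29 = 1  t=1,i=18
  ###.. -> #   bit 28 = 1  t=3,i=6
  ##.## -> .   bit 27 = 0  t=0,i=11
  ##.#. -> .   bit 26 = 0  t=1,i=22
  ##..# -> .   bit 25 = 0  t=0,i=1
  ##... -> #   bit 24 = 1  t=0,i=14
  #.### -> #   bit 23 = 1  t=3,i=16
  #.##. -> .   bit 22 = 0  t=0,i=9
  #.#.# -> .   bit 21 = 0  t=0,i=5
  #.#.. -> #   bit 20 = 1  t=1,i=10
  #..## -> .   bit 19 = 0  t=0,i=22
  #..#. -> .   bit 18 = 0  t=0,i=2
  #...# -> #   bit 17 = 1  t=0,i=15
  #.... -> .   bit 16 = 0  t=1,i=1
  .#### -> .   bit 15 = 0  t=1,i=15
  .###. -> .   bit 14 = 0  t=3,i=5
  .##.# -> #   bit 13 = 1  t=0,i=10
  .##.. -> .   bit 12 = 0  t=0,i=0
  .#.## -> #   bit 11 = 1  t=0,i=8
  .#.#. -> .   bit 10 = 0  t=0,i=4
  .#..# -> #   bit 9 = 1  t=0,i=18
  .#... -> .   bit 8 = 0  t=1,i=0
  ..### -> .   bit 7 = 0  t=1,i=14
  ..##. -> #   bit 6 = 1  t=0,i=23
  ..#.# -> .   bit 5 = 0  t=0,i=3
  ..#.. -> #   bit 4 = 1  t=0,i=17
  ...## -> #   bit 3 = 1  t=1,i=13
  ...#. -> #   bit 2 = 1  t=0,i=16
  ....# -> #   bit 1 = 1  t=1,i=6
  ..... -> .   bit 0 = 0  t=1,i=2
  bits 00110001100100100010101001011110 = 831662686

831662686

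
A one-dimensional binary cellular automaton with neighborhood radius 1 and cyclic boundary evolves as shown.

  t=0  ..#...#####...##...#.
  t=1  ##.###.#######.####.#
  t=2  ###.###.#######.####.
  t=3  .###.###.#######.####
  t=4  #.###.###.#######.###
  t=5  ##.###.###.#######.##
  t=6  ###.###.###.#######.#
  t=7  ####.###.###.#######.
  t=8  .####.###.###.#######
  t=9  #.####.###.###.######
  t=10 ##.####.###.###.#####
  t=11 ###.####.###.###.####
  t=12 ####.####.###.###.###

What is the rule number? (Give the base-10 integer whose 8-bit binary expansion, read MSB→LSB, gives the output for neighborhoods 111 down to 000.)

243

  ### -> #   bit 7 = 1  t=0,i=7
  ##. -> #   bit 6 = 1  t=0,i=10
  #.# -> #   bit 5 = 1  t=1,i=2
  #.. -> #   bit 4 = 1  t=0,i=3
  .## -> .   bit 3 = 0  t=0,i=6
  .#. -> .   bit 2 = 0  t=0,i=2
  ..# -> #   bit 1 = 1  t=0,i=1
  ... -> #   bit 0 = 1  t=0,i=0
  bits 11110011 = 243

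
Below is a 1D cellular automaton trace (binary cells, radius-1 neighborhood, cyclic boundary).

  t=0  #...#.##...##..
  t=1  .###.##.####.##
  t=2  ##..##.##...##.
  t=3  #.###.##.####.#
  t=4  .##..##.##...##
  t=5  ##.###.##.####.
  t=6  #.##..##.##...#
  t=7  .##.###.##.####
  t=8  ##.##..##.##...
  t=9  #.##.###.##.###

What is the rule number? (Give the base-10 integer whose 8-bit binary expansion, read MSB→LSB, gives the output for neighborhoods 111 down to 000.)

  ###|.  b7=0 t=1,i=2
  ##.|.  b6=0 t=0,i=7
  #.#|#  b5=1 t=0,i=5
  #..|#  b4=1 t=0,i=1
  .##|#  b3=1 t=0,i=6
  .#.|.  b2=0 t=0,i=0
  ..#|#  b1=1 t=0,i=3
  ...|#  b0=1 t=0,i=2
  bits 00111011 = 59

59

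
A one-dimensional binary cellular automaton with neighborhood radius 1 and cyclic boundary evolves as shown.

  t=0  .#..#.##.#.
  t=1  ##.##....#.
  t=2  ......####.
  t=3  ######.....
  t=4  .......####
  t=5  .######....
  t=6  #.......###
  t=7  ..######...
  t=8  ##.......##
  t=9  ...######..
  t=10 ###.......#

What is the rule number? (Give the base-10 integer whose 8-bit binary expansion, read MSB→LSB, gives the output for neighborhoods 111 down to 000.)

7

  [7] ### => .  t=2,i=7
  [6] ##. => .  t=0,i=7
  [5] #.# => .  t=0,i=5
  [4] #.. => .  t=0,i=2
  [3] .## => .  t=0,i=6
  [2] .#. => #  t=0,i=1
  [1] ..# => #  t=0,i=0
  [0] ... => #  t=1,i=6
  bits 00000111 = 7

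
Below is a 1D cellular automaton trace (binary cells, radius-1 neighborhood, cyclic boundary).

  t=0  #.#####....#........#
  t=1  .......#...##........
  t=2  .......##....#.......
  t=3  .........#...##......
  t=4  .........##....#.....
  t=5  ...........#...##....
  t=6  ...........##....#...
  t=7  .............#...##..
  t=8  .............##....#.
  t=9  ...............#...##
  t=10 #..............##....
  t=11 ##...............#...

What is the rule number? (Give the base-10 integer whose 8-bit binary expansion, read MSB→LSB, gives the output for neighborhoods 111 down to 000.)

20

  ### -> .   bit 7 = 0  t=0,i=3
  ##. -> .   bit 6 = 0  t=0,i=0
  #.# -> .   bit 5 = 0  t=0,i=1
  #.. -> #   bit 4 = 1  t=0,i=7
  .## -> .   bit 3 = 0  t=0,i=2
  .#. -> #   bit 2 = 1  t=0,i=11
  ..# -> .   bit 1 = 0  t=0,i=10
  ... -> .   bit 0 = 0  t=0,i=8
  bits 00010100 = 20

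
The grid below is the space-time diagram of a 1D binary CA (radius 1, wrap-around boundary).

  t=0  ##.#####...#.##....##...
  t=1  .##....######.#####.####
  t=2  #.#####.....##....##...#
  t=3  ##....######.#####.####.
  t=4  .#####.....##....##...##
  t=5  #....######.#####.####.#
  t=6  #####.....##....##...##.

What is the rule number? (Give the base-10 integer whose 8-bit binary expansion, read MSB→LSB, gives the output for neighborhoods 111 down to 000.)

  ### -> .   bit 7 = 0  t=0,i=4
  ##. -> #   bit 6 = 1  t=0,i=1
  #.# -> #   bit 5 = 1  t=0,i=2
  #.. -> #   bit 4 = 1  t=0,i=8
  .## -> .   bit 3 = 0  t=0,i=0
  .#. -> #   bit 2 = 1  t=0,i=11
  ..# -> #   bit 1 = 1  t=0,i=10
  ... -> #   bit 0 = 1  t=0,i=9
  bits 01110111 = 119

119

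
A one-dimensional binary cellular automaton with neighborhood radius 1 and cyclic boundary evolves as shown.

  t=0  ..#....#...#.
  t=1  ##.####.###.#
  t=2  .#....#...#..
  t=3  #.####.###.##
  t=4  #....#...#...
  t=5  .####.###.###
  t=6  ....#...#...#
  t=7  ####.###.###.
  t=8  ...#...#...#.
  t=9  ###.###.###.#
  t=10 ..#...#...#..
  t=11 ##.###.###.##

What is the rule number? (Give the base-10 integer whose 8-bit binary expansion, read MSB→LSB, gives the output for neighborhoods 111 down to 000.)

83

  ###|.  b7=0 t=1,i=0
  ##.|#  b6=1 t=1,i=1
  #.#|.  b5=0 t=1,i=2
  #..|#  b4=1 t=0,i=3
  .##|.  b3=0 t=1,i=3
  .#.|.  b2=0 t=0,i=2
  ..#|#  b1=1 t=0,i=1
  ...|#  b0=1 t=0,i=0
  bits 01010011 = 83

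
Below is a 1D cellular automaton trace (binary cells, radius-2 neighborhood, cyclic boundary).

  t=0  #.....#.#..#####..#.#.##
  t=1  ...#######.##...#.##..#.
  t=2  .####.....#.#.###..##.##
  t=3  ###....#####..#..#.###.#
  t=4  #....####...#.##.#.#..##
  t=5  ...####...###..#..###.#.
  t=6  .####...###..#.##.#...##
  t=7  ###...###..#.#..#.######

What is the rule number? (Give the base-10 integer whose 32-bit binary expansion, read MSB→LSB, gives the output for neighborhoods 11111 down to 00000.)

  #####|.  b31=0 t=0,i=13
  ####.|.  b30=0 t=0,i=14
  ###.#|.  b29=0 t=1,i=9
  ###..|.  b28=0 t=0,i=0
  ##.##|#  b27=1 t=1,i=10
  ##.#.|.  b26=0 t=4,i=16
  ##..#|#  b25=1 t=0,i=16
  ##...|.  b24=0 t=0,i=1
  #.###|#  b23=1 t=0,i=22
  #.##.|.  b22=0 t=1,i=11
  #.#.#|.  b21=0 t=0,i=20
  #.#..|#  b20=1 t=0,i=8
  #..##|.  b19=0 t=0,i=10
  #..#.|.  b18=0 t=0,i=17
  #...#|#  b17=1 t=1,i=14
  #....|.  b16=0 t=0,i=2
  .####|#  b15=1 t=0,i=12
  .###.|.  b14=0 t=0,i=23
  .##.#|#  b13=1 t=2,i=20
  .##..|#  b12=1 t=1,i=12
  .#.##|.  b11=0 t=0,i=21
  .#.#.|#  b10=1 t=0,i=7
  .#..#|#  b9=1 t=0,i=9
  .#...|#  b8=1 t=1,i=23
  ..###|#  b7=1 t=0,i=11
  ..##.|#  b6=1 t=2,i=19
  ..#.#|#  b5=1 t=0,i=6
  ..#..|#  b4=1 t=1,i=22
  ...##|#  b3=1 t=1,i=2
  ...#.|#  b2=1 t=0,i=5
  ....#|#  b1=1 t=0,i=4
  .....|#  b0=1 t=0,i=3
  bits 00001010100100101011011111111111 = 177387519

177387519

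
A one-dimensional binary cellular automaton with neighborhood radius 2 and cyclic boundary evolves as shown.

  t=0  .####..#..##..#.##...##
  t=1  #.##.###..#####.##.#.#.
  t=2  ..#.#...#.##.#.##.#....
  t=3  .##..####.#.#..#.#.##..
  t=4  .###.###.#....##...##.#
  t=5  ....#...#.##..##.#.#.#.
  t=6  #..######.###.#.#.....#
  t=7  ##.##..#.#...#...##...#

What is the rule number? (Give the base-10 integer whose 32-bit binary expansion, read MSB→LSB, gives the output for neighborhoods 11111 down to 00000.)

  #####|.  b31=0 t=1,i=12
  ####.|#  b30=1 t=0,i=3
  ###.#|.  b29=0 t=1,i=14
  ###..|.  b28=0 t=0,i=4
  ##.##|#  b27=1 t=0,i=0
  ##.#.|#  b26=1 t=1,i=18
  ##..#|#  b25=1 t=0,i=5
  ##...|.  b24=0 t=0,i=18
  #.###|.  b23=0 t=0,i=1
  #.##.|#  b22=1 t=0,i=16
  #.#.#|.  b21=0 t=1,i=0
  #.#..|.  b20=0 t=2,i=4
  #..##|.  b19=0 t=0,i=9
  #..#.|#  b18=1 t=0,i=6
  #...#|#  b17=1 t=0,i=19
  #....|#  b16=1 t=2,i=20
  .####|#  b15=1 t=0,i=2
  .###.|.  b14=0 t=1,i=6
  .##.#|.  b13=0 t=0,i=22
  .##..|#  b12=1 t=0,i=11
  .#.##|.  b11=0 t=0,i=15
  .#.#.|.  b10=0 t=1,i=20
  .#..#|.  b9=0 t=0,i=8
  .#...|#  b8=1 t=2,i=5
  ..###|#  b7=1 t=1,i=10
  ..##.|#  b6=1 t=0,i=10
  ..#.#|#  b5=1 t=0,i=14
  ..#..|#  b4=1 t=0,i=7
  ...##|.  b3=0 t=0,i=20
  ...#.|#  b2=1 t=2,i=1
  ....#|.  b1=0 t=2,i=0
  .....|.  b0=0 t=2,i=21
  bits 01001110010001111001000111110100 = 1313313268

1313313268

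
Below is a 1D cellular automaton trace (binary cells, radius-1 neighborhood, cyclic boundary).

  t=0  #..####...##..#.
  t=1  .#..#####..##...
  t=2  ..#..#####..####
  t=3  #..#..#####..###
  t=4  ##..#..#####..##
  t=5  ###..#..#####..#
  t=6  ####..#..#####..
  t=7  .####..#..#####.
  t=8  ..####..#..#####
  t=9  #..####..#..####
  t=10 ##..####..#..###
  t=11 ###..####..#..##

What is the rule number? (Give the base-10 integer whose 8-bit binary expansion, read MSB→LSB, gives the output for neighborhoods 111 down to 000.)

209

  nb ###: next=#  (t=0,i=4, bit7=1)
  nb ##.: next=#  (t=0,i=6, bit6=1)
  nb #.#: next=.  (t=0,i=15, bit5=0)
  nb #..: next=#  (t=0,i=1, bit4=1)
  nb .##: next=.  (t=0,i=3, bit3=0)
  nb .#.: next=.  (t=0,i=0, bit2=0)
  nb ..#: next=.  (t=0,i=2, bit1=0)
  nb ...: next=#  (t=0,i=8, bit0=1)
  bits 11010001 = 209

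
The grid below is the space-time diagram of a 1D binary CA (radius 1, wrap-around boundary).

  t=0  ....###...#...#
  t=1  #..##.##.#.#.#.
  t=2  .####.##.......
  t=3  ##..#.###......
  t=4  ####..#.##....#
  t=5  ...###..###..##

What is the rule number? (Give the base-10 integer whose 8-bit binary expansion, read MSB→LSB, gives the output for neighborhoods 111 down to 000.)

90

  ### -> .   bit 7 = 0  t=0,i=5
  ##. -> #   bit 6 = 1  t=0,i=6
  #.# -> .   bit 5 = 0  t=1,i=5
  #.. -> #   bit 4 = 1  t=0,i=0
  .## -> #   bit 3 = 1  t=0,i=4
  .#. -> .   bit 2 = 0  t=0,i=10
  ..# -> #   bit 1 = 1  t=0,i=3
  ... -> .   bit 0 = 0  t=0,i=1
  bits 01011010 = 90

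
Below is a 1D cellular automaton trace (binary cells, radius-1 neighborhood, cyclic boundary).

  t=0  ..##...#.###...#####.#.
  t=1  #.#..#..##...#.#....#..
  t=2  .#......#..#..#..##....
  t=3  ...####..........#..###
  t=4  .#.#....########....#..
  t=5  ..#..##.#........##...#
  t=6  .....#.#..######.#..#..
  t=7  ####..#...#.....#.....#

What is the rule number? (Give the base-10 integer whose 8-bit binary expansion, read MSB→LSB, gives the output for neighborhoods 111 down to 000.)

41

  nb ###: next=.  (t=0,i=10, bit7=0)
  nb ##.: next=.  (t=0,i=3, bit6=0)
  nb #.#: next=#  (t=0,i=8, bit5=1)
  nb #..: next=.  (t=0,i=4, bit4=0)
  nb .##: next=#  (t=0,i=2, bit3=1)
  nb .#.: next=.  (t=0,i=7, bit2=0)
  nb ..#: next=.  (t=0,i=1, bit1=0)
  nb ...: next=#  (t=0,i=0, bit0=1)
  bits 00101001 = 41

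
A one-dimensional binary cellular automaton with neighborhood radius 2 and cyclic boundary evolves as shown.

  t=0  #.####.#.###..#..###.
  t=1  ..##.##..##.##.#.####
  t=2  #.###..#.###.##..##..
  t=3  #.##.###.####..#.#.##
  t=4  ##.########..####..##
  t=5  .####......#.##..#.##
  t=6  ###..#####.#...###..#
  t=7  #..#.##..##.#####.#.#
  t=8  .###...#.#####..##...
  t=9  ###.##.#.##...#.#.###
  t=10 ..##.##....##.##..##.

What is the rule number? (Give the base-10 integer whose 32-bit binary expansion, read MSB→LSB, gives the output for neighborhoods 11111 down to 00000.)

  #####|.  b31=0 t=4,i=5
  ####.|.  b30=0 t=0,i=4
  ###.#|#  b29=1 t=0,i=5
  ###..|.  b28=0 t=0,i=11
  ##.##|#  b27=1 t=1,i=4
  ##.#.|#  b26=1 t=0,i=6
  ##..#|#  b25=1 t=0,i=12
  ##...|#  b24=1 t=5,i=5
  #.###|#  b23=1 t=0,i=2
  #.##.|.  b22=0 t=1,i=5
  #.#.#|.  b21=0 t=0,i=0
  #.#..|.  b20=0 t=6,i=11
  #..##|.  b19=0 t=0,i=16
  #..#.|#  b18=1 t=0,i=13
  #...#|#  b17=1 t=6,i=13
  #....|#  b16=1 t=5,i=6
  .####|#  b15=1 t=0,i=3
  .###.|#  b14=1 t=0,i=10
  .##.#|#  b13=1 t=1,i=3
  .##..|.  b12=0 t=1,i=6
  .#.##|.  b11=0 t=0,i=1
  .#.#.|#  b10=1 t=3,i=16
  .#..#|#  b9=1 t=0,i=15
  .#...|#  b8=1 t=6,i=12
  ..###|#  b7=1 t=0,i=17
  ..##.|#  b6=1 t=1,i=2
  ..#.#|#  b5=1 t=2,i=0
  ..#..|.  b4=0 t=0,i=14
  ...##|#  b3=1 t=6,i=14
  ...#.|.  b2=0 t=5,i=10
  ....#|#  b1=1 t=5,i=9
  .....|#  b0=1 t=5,i=7
  bits 00101111100001111110011111101011 = 797435883

797435883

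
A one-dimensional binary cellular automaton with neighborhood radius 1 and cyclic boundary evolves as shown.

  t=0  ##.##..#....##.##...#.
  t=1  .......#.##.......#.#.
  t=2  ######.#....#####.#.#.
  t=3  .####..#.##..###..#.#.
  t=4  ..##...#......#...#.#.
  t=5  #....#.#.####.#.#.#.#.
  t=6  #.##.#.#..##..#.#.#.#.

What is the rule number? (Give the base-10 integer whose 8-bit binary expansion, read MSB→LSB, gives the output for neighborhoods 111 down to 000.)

  nb ###: next=#  (t=2,i=1, bit7=1)
  nb ##.: next=.  (t=0,i=1, bit6=0)
  nb #.#: next=.  (t=0,i=2, bit5=0)
  nb #..: next=.  (t=0,i=5, bit4=0)
  nb .##: next=.  (t=0,i=0, bit3=0)
  nb .#.: next=#  (t=0,i=7, bit2=1)
  nb ..#: next=.  (t=0,i=6, bit1=0)
  nb ...: next=#  (t=0,i=9, bit0=1)
  bits 10000101 = 133

133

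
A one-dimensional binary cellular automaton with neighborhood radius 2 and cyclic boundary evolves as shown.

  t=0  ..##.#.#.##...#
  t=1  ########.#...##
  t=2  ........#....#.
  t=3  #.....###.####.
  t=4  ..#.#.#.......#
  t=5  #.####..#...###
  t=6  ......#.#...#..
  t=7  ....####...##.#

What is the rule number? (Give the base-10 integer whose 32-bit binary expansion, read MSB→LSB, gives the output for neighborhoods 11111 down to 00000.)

  ##### -> .   bit 31 = 0  t=1,i=0
  ####. -> .   bit 30 = 0  t=1,i=6
  ###.# -> .   bit 29 = 0  t=1,i=7
  ###.. -> .   bit 28 = 0  t=5,i=5
  ##.## -> .   bit 27 = 0  t=3,i=9
  ##.#. -> #   bit 26 = 1  t=0,i=4
  ##..# -> #   bit 25 = 1  t=5,i=6
  ##... -> .   bit 24 = 0  t=0,i=11
  #.### -> .   bit 23 = 0  t=3,i=10
  #.##. -> #   bit 22 = 1  t=0,i=9
  #.#.# -> #   bit 21 = 1  t=0,i=5
  #.#.. -> .   bit 20 = 0  t=1,i=9
  #..## -> #   bit 19 = 1  t=0,i=1
  #..#. -> .   bit 18 = 0  t=4,i=1
  #...# -> .   bit 17 = 0  t=0,i=12
  #.... -> #   bit 16 = 1  t=2,i=0
  .#### -> .   bit 15 = 0  t=1,i=14
  .###. -> .   bit 14 = 0  t=3,i=7
  .##.# -> #   bit 13 = 1  t=0,i=3
  .##.. -> .   bit 12 = 0  t=0,i=10
  .#.## -> .   bit 11 = 0  t=0,i=8
  .#.#. -> #   bit 10 = 1  t=0,i=6
  .#..# -> #   bit 9 = 1  t=0,i=0
  .#... -> .   bit 8 = 0  t=1,i=10
  ..### -> #   bit 7 = 1  t=1,i=13
  ..##. -> #   bit 6 = 1  t=0,i=2
  ..#.# -> #   bit 5 = 1  t=4,i=2
  ..#.. -> #   bit 4 = 1  t=0,i=14
  ...## -> .   bit 3 = 0  t=1,i=12
  ...#. -> #   bit 2 = 1  t=0,i=13
  ....# -> #   bit 1 = 1  t=2,i=6
  ..... -> .   bit 0 = 0  t=2,i=1
  bits 00000110011010010010011011110110 = 107554550

107554550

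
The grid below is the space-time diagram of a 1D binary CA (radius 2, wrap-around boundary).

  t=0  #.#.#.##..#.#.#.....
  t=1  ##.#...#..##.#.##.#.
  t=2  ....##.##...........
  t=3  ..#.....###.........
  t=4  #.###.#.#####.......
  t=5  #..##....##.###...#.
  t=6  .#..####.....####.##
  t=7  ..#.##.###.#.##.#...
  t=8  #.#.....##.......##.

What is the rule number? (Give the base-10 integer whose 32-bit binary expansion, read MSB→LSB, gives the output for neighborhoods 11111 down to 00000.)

2969819058

  nb #####: next=#  (t=4,i=10, bit31=1)
  nb ####.: next=.  (t=4,i=11, bit30=0)
  nb ###.#: next=#  (t=4,i=4, bit29=1)
  nb ###..: next=#  (t=3,i=10, bit28=1)
  nb ##.##: next=.  (t=2,i=6, bit27=0)
  nb ##.#.: next=.  (t=1,i=2, bit26=0)
  nb ##..#: next=.  (t=0,i=8, bit25=0)
  nb ##...: next=#  (t=2,i=9, bit24=1)
  nb #.###: next=.  (t=4,i=2, bit23=0)
  nb #.##.: next=.  (t=0,i=6, bit22=0)
  nb #.#.#: next=.  (t=0,i=2, bit21=0)
  nb #.#..: next=.  (t=0,i=14, bit20=0)
  nb #..##: next=.  (t=1,i=9, bit19=0)
  nb #..#.: next=.  (t=0,i=9, bit18=0)
  nb #...#: next=#  (t=1,i=5, bit17=1)
  nb #....: next=#  (t=0,i=16, bit16=1)
  nb .####: next=#  (t=4,i=9, bit15=1)
  nb .###.: next=#  (t=3,i=9, bit14=1)
  nb .##.#: next=.  (t=1,i=1, bit13=0)
  nb .##..: next=#  (t=0,i=7, bit12=1)
  nb .#.##: next=.  (t=0,i=5, bit11=0)
  nb .#.#.: next=#  (t=0,i=1, bit10=1)
  nb .#..#: next=#  (t=1,i=8, bit9=1)
  nb .#...: next=#  (t=0,i=15, bit8=1)
  nb ..###: next=#  (t=3,i=8, bit7=1)
  nb ..##.: next=.  (t=1,i=10, bit6=0)
  nb ..#.#: next=#  (t=0,i=0, bit5=1)
  nb ..#..: next=#  (t=1,i=7, bit4=1)
  nb ...##: next=.  (t=2,i=3, bit3=0)
  nb ...#.: next=.  (t=0,i=19, bit2=0)
  nb ....#: next=#  (t=0,i=18, bit1=1)
  nb .....: next=.  (t=0,i=17, bit0=0)
  bits 10110001000000111101011110110010 = 2969819058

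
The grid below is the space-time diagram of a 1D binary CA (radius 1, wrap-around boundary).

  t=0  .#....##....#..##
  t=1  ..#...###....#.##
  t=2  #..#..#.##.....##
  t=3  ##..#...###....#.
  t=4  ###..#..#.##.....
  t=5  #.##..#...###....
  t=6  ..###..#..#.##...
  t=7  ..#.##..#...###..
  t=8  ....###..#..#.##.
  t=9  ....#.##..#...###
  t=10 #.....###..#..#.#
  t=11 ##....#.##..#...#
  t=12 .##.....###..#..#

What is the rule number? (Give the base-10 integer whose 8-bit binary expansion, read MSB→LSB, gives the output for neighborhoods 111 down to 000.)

88

  ###|.  b7=0 t=1,i=7
  ##.|#  b6=1 t=0,i=7
  #.#|.  b5=0 t=0,i=0
  #..|#  b4=1 t=0,i=2
  .##|#  b3=1 t=0,i=6
  .#.|.  b2=0 t=0,i=1
  ..#|.  b1=0 t=0,i=5
  ...|.  b0=0 t=0,i=3
  bits 01011000 = 88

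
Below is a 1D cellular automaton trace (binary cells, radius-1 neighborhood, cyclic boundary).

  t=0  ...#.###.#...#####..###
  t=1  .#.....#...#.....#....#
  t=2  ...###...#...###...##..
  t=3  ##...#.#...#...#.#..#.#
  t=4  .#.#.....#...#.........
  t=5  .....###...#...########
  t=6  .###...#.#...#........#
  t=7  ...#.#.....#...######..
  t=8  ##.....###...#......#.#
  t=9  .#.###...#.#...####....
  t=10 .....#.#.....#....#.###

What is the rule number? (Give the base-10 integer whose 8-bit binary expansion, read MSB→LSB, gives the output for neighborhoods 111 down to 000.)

  ###|.  b7=0 t=0,i=6
  ##.|#  b6=1 t=0,i=7
  #.#|.  b5=0 t=0,i=4
  #..|.  b4=0 t=0,i=0
  .##|.  b3=0 t=0,i=5
  .#.|.  b2=0 t=0,i=3
  ..#|.  b1=0 t=0,i=2
  ...|#  b0=1 t=0,i=1
  bits 01000001 = 65

65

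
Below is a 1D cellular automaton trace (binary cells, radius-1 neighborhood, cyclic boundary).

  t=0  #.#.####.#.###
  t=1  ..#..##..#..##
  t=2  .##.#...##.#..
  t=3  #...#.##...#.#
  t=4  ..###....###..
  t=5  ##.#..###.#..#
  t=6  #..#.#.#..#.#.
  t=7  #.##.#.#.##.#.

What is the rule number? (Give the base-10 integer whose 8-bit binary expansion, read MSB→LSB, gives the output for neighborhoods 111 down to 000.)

135

  ###|#  b7=1 t=0,i=5
  ##.|.  b6=0 t=0,i=0
  #.#|.  b5=0 t=0,i=1
  #..|.  b4=0 t=1,i=0
  .##|.  b3=0 t=0,i=4
  .#.|#  b2=1 t=0,i=2
  ..#|#  b1=1 t=1,i=1
  ...|#  b0=1 t=2,i=6
  bits 10000111 = 135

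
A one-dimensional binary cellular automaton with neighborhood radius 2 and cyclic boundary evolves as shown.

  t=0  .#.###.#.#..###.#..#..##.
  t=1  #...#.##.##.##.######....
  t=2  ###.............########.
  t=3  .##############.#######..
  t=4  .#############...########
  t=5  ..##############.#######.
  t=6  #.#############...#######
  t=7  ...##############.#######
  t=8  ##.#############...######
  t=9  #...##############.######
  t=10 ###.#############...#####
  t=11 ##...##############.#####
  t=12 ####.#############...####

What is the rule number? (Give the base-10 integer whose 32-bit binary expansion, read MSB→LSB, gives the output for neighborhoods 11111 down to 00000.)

3577201555

  [31] ##### => #  t=1,i=17
  [30] ####. => #  t=1,i=19
  [29] ###.# => .  t=0,i=5
  [28] ###.. => #  t=1,i=20
  [27] ##.## => .  t=1,i=8
  [26] ##.#. => #  t=0,i=6
  [25] ##..# => .  t=0,i=24
  [24] ##... => #  t=1,i=21
  [23] #.### => .  t=0,i=3
  [22] #.##. => .  t=1,i=6
  [21] #.#.# => #  t=0,i=7
  [20] #.#.. => #  t=0,i=9
  [19] #..## => .  t=0,i=11
  [18] #..#. => #  t=0,i=0
  [17] #...# => #  t=1,i=2
  [16] #.... => #  t=1,i=22
  [15] .#### => #  t=1,i=16
  [14] .###. => #  t=0,i=4
  [13] .##.# => .  t=1,i=7
  [12] .##.. => .  t=0,i=23
  [11] .#.## => .  t=0,i=2
  [10] .#.#. => .  t=0,i=8
  [9] .#..# => #  t=0,i=10
  [8] .#... => #  t=1,i=1
  [7] ..### => #  t=0,i=12
  [6] ..##. => .  t=0,i=22
  [5] ..#.# => .  t=0,i=1
  [4] ..#.. => #  t=0,i=19
  [3] ...## => .  t=2,i=15
  [2] ...#. => .  t=1,i=3
  [1] ....# => #  t=1,i=23
  [0] ..... => #  t=2,i=5
  bits 11010101001101111100001110010011 = 3577201555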